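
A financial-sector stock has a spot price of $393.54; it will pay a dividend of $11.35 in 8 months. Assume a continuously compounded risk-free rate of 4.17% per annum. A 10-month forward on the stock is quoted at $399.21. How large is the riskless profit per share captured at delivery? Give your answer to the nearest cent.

$3.18 per share

PV(dividends) I = 11.35·e^(−0.0417·8/12) = 11.0388
Fair forward F* = (S − I)·e^(rT) = (393.54 − 11.0388)·e^0.034750 = 382.5012 × 1.035361 = 396.0268
Market $399.21 > fair 396.0268: forward overpriced → cash-and-carry (borrow at r, buy the stock and collect the dividends, short the forward).
Profit at T = |F_mkt − F*| = |399.21 − 396.0268| = $3.18 per share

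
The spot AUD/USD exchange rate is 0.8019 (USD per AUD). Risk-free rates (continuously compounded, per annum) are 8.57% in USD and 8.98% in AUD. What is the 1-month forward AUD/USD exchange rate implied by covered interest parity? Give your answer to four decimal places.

0.8016

F = S·e^((r_USD − r_AUD)T) = 0.8019 · e^((0.0857 − 0.0898) × 1/12)
= 0.8019 · e^-0.000342 = 0.8019 × 0.999658
F = 0.8016 USD per AUD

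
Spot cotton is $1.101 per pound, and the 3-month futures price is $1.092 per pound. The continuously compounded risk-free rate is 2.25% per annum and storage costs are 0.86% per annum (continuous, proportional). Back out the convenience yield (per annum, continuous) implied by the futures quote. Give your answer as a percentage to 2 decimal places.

6.39%

F = S·e^((r+u−y)T) ⇒ (r+u−y) = ln(F/S)/T
ln(1.092/1.101) = -0.008208; /T ⇒ -0.032832
y = r + u − ln(F/S)/T = 0.0225 + 0.0086 + 0.032832 = 0.063932
y = 6.39%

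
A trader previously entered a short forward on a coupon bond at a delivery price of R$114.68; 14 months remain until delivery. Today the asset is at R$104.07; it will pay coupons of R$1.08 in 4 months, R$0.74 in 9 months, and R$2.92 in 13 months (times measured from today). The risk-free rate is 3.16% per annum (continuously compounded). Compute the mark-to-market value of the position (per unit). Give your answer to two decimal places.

PV(remaining coupons) I = 1.08·e^(−0.0316·4/12) + 0.74·e^(−0.0316·9/12) + 2.92·e^(−0.0316·13/12) = 4.6131
Current forward F = (S − I)·e^(rT) = (104.07 − 4.6131)·e^(0.0316·14/12) = 99.4569 × 1.037555 = 103.1920
Value (long) = (F − K)·e^(−rT) = (103.1920 − 114.68) × 0.963805 = -11.0722
Short position value = −(long value) = R$11.07

R$11.07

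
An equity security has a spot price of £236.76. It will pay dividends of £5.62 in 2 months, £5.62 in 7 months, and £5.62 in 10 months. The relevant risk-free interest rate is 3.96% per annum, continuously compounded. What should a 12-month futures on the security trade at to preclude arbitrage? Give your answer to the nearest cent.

PV(dividends) I = 5.62·e^(−0.0396·2/12) + 5.62·e^(−0.0396·7/12) + 5.62·e^(−0.0396·10/12)
I = 5.5830 + 5.4917 + 5.4376 = 16.5123
F = (S − I)·e^(rT) = (236.76 − 16.5123) · e^(0.0396·12/12)
= 220.2477 · e^0.039600 = 220.2477 × 1.040395 = £229.14

£229.14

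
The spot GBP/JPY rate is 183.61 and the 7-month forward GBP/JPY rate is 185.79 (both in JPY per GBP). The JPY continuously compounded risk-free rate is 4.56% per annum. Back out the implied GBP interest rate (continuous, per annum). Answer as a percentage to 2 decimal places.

F = S·e^((r_JPY − r_GBP)T) ⇒ r_GBP = r_JPY − ln(F/S)/T
ln(185.79/183.61) = 0.011803; /(7/12) = 0.020234
r_GBP = 0.0456 − 0.020234 = 0.025366
r_GBP = 2.54%

2.54%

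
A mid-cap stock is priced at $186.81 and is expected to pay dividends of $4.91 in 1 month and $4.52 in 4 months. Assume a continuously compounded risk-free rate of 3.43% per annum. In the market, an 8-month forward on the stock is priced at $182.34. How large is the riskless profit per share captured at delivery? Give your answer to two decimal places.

$0.79 per share

PV(dividends) I = 4.91·e^(−0.0343·1/12) + 4.52·e^(−0.0343·4/12) = 9.3646
Fair forward F* = (S − I)·e^(rT) = (186.81 − 9.3646)·e^0.022867 = 177.4454 × 1.023130 = 181.5497
Market $182.34 > fair 181.5497: forward overpriced → cash-and-carry (borrow at r, buy the stock and collect the dividends, short the forward).
Profit at T = |F_mkt − F*| = |182.34 − 181.5497| = $0.79 per share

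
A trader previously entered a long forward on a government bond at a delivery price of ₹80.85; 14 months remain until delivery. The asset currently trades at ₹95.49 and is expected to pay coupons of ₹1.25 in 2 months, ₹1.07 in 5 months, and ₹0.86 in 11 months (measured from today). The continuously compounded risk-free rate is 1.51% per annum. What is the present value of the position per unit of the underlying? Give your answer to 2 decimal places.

PV(remaining coupons) I = 1.25·e^(−0.0151·2/12) + 1.07·e^(−0.0151·5/12) + 0.86·e^(−0.0151·11/12) = 3.1583
Current forward F = (S − I)·e^(rT) = (95.49 − 3.1583)·e^(0.0151·14/12) = 92.3317 × 1.017773 = 93.9727
Value (long) = (F − K)·e^(−rT) = (93.9727 − 80.85) × 0.982538 = 12.8936
Value = ₹12.89

₹12.89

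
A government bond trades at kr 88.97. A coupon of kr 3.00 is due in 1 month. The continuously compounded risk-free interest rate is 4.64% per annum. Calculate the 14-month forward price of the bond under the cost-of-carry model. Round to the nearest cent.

PV(coupons) I = 3.00·e^(−0.0464·1/12)
I = 2.9884
F = (S − I)·e^(rT) = (88.97 − 2.9884) · e^(0.0464·14/12)
= 85.9816 · e^0.054133 = 85.9816 × 1.055625 = kr 90.76

kr 90.76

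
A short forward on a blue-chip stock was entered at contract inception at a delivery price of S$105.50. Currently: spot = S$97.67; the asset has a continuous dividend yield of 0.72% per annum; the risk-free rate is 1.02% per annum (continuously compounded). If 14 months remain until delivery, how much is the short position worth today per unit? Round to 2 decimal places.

S$7.40

Current fair forward for the remaining 14 months: F = S·e^((r − q)·T), (r − q) = 0.0102 − 0.0072 = 0.0030
F = 97.67 · e^(0.0030 × 14/12) = 97.67 × 1.003506 = 98.0124
Value of long forward = (F − K)·e^(−rT) = (98.0124 − 105.50) · e^(−0.0102·14/12)
= -7.4876 × 0.988171 = -7.40
Short position value = −(long value) = S$7.40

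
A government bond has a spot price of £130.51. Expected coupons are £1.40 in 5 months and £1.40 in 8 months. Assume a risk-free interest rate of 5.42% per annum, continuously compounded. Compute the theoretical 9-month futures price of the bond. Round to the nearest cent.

£133.09

PV(coupons) I = 1.40·e^(−0.0542·5/12) + 1.40·e^(−0.0542·8/12)
I = 1.3687 + 1.3503 = 2.7190
F = (S − I)·e^(rT) = (130.51 − 2.7190) · e^(0.0542·9/12)
= 127.7910 · e^0.040650 = 127.7910 × 1.041488 = £133.09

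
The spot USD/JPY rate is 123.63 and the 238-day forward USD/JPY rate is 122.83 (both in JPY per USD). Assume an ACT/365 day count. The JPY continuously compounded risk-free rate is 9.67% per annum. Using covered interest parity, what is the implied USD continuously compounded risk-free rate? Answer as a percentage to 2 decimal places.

F = S·e^((r_JPY − r_USD)T) ⇒ r_USD = r_JPY − ln(F/S)/T
ln(122.83/123.63) = -0.006492; /(238/365) = -0.009956
r_USD = 0.0967 + 0.009956 = 0.106656
r_USD = 10.67%

10.67%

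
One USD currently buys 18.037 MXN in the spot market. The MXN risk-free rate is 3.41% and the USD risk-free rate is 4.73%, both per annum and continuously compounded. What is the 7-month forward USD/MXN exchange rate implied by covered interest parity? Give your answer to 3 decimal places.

17.899

F = S·e^((r_MXN − r_USD)T) = 18.037 · e^((0.0341 − 0.0473) × 7/12)
= 18.037 · e^-0.007700 = 18.037 × 0.992330
F = 17.899 MXN per USD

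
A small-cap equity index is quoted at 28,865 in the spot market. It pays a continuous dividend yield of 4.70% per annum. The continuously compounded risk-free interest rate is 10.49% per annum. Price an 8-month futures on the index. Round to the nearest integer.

30,001

F = S·e^((r − q)T) = 28865 · e^((0.1049 − 0.0470) × 8/12)
= 28865 · e^0.038600 = 28865 × 1.039355
F = 30,001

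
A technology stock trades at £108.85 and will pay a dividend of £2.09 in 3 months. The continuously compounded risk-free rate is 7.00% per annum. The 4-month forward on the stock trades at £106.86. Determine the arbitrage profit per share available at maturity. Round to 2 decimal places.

PV(dividends) I = 2.09·e^(−0.0700·3/12) = 2.0537
Fair forward F* = (S − I)·e^(rT) = (108.85 − 2.0537)·e^0.023333 = 106.7963 × 1.023607 = 109.3174
Market £106.86 < fair 109.3174: forward underpriced → reverse cash-and-carry (short the stock, invest proceeds at r, pay the dividends, go long the forward).
Profit at T = |F_mkt − F*| = |106.86 − 109.3174| = £2.46 per share

£2.46 per share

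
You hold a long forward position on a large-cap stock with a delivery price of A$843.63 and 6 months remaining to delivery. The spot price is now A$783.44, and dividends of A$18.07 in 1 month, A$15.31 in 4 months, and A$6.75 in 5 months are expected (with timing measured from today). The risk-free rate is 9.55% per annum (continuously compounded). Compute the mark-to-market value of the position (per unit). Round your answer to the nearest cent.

PV(remaining dividends) I = 18.07·e^(−0.0955·1/12) + 15.31·e^(−0.0955·4/12) + 6.75·e^(−0.0955·5/12) = 39.2438
Current forward F = (S − I)·e^(rT) = (783.44 − 39.2438)·e^(0.0955·6/12) = 744.1962 × 1.048908 = 780.5933
Value (long) = (F − K)·e^(−rT) = (780.5933 − 843.63) × 0.953372 = -60.0974
Value = -A$60.10

-A$60.10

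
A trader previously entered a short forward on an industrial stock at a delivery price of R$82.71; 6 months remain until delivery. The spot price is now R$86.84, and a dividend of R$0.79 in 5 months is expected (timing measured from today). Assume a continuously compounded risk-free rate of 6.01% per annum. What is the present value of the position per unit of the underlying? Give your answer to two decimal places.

PV(remaining dividends) I = 0.79·e^(−0.0601·5/12) = 0.7705
Current forward F = (S − I)·e^(rT) = (86.84 − 0.7705)·e^(0.0601·6/12) = 86.0695 × 1.030506 = 88.6951
Value (long) = (F − K)·e^(−rT) = (88.6951 − 82.71) × 0.970397 = 5.8079
Short position value = −(long value) = -R$5.81

-R$5.81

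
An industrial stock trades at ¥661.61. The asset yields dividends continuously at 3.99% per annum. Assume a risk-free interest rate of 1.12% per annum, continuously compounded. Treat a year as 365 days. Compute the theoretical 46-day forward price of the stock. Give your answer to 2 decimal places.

¥659.22

F = S·e^((r − q)T) = 661.61 · e^((0.0112 − 0.0399) × 46/365)
= 661.61 · e^-0.003617 = 661.61 × 0.996390
F = ¥659.22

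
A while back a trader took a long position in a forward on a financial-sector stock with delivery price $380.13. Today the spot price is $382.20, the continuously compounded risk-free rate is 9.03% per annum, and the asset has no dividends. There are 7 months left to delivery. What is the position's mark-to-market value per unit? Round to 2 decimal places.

Current fair forward for the remaining 7 months: F = S·e^(r·T), r = 0.0903
F = 382.20 · e^(0.0903 × 7/12) = 382.20 × 1.054087 = 402.8721
Value of long forward = (F − K)·e^(−rT) = (402.8721 − 380.13) · e^(−0.0903·7/12)
= 22.7421 × 0.948688 = 21.58

$21.58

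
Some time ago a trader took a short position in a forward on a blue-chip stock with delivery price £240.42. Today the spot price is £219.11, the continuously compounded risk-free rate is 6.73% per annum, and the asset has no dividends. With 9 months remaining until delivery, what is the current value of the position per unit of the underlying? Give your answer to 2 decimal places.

£9.48

Current fair forward for the remaining 9 months: F = S·e^(r·T), r = 0.0673
F = 219.11 · e^(0.0673 × 9/12) = 219.11 × 1.051771 = 230.4535
Value of long forward = (F − K)·e^(−rT) = (230.4535 − 240.42) · e^(−0.0673·9/12)
= -9.9665 × 0.950778 = -9.48
Short position value = −(long value) = £9.48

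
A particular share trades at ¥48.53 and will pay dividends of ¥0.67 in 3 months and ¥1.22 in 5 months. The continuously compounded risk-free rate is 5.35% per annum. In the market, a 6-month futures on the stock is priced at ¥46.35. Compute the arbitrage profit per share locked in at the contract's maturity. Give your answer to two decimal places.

¥1.59 per share

PV(dividends) I = 0.67·e^(−0.0535·3/12) + 1.22·e^(−0.0535·5/12) = 1.8542
Fair futures F* = (S − I)·e^(rT) = (48.53 − 1.8542)·e^0.026750 = 46.6758 × 1.027111 = 47.9412
Market ¥46.35 < fair 47.9412: forward underpriced → reverse cash-and-carry (short the stock, invest proceeds at r, pay the dividends, go long the forward).
Profit at T = |F_mkt − F*| = |46.35 − 47.9412| = ¥1.59 per share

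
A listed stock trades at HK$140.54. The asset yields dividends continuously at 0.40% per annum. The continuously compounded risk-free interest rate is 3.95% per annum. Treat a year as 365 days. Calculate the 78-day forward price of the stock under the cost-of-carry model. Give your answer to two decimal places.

HK$141.61

F = S·e^((r − q)T) = 140.54 · e^((0.0395 − 0.0040) × 78/365)
= 140.54 · e^0.007586 = 140.54 × 1.007615
F = HK$141.61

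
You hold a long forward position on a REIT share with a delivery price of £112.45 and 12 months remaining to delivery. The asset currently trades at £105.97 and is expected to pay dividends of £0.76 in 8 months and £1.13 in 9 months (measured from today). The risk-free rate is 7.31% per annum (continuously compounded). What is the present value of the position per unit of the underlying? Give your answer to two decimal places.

-£0.35

PV(remaining dividends) I = 0.76·e^(−0.0731·8/12) + 1.13·e^(−0.0731·9/12) = 1.7936
Current forward F = (S − I)·e^(rT) = (105.97 − 1.7936)·e^(0.0731·12/12) = 104.1764 × 1.075838 = 112.0769
Value (long) = (F − K)·e^(−rT) = (112.0769 − 112.45) × 0.929508 = -0.3468
Value = -£0.35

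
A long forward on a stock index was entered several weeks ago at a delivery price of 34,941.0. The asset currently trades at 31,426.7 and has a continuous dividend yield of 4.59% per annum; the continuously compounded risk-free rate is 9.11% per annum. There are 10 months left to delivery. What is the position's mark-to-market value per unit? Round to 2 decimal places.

-2139.26

Current fair forward for the remaining 10 months: F = S·e^((r − q)·T), (r − q) = 0.0911 − 0.0459 = 0.0452
F = 31426.7 · e^(0.0452 × 10/12) = 31426.7 × 1.03838505 = 32633.0155
Value of long forward = (F − K)·e^(−rT) = (32633.0155 − 34941.0) · e^(−0.0911·10/12)
= -2307.9845 × 0.92689344 = -2139.26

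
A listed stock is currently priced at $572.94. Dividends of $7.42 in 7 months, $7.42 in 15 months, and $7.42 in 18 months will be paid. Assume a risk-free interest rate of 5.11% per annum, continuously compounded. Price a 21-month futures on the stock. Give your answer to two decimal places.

PV(dividends) I = 7.42·e^(−0.0511·7/12) + 7.42·e^(−0.0511·15/12) + 7.42·e^(−0.0511·18/12)
I = 7.2021 + 6.9609 + 6.8725 = 21.0355
F = (S − I)·e^(rT) = (572.94 − 21.0355) · e^(0.0511·21/12)
= 551.9045 · e^0.089425 = 551.9045 × 1.093545 = $603.53

$603.53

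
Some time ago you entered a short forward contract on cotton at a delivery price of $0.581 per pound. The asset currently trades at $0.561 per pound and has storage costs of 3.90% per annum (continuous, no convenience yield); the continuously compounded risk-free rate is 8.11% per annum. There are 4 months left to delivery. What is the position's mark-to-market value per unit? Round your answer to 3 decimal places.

Current fair forward for the remaining 4 months: F = S·e^((r + u)·T), (r + u) = 0.0811 + 0.0390 = 0.1201
F = 0.561 · e^(0.1201 × 4/12) = 0.561 × 1.040845 = 0.5839
Value of long forward = (F − K)·e^(−rT) = (0.5839 − 0.581) · e^(−0.0811·4/12)
= 0.0029 × 0.973329 = 0.003
Short position value = −(long value) = -$0.003

-$0.003 per pound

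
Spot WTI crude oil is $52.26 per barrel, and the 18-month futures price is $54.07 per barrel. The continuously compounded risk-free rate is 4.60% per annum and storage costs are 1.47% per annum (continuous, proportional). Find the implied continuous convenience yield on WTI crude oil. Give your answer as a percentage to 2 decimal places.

3.80%

F = S·e^((r+u−y)T) ⇒ (r+u−y) = ln(F/S)/T
ln(54.07/52.26) = 0.034048; /T ⇒ 0.022699
y = r + u − ln(F/S)/T = 0.0460 + 0.0147 − 0.022699 = 0.038001
y = 3.80%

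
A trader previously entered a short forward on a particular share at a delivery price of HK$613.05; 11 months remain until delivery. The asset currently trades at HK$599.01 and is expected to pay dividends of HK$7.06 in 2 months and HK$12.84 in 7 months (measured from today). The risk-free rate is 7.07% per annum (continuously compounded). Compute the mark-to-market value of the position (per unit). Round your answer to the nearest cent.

-HK$5.13

PV(remaining dividends) I = 7.06·e^(−0.0707·2/12) + 12.84·e^(−0.0707·7/12) = 19.2985
Current forward F = (S − I)·e^(rT) = (599.01 − 19.2985)·e^(0.0707·11/12) = 579.7115 × 1.066955 = 618.5261
Value (long) = (F − K)·e^(−rT) = (618.5261 − 613.05) × 0.937247 = 5.1325
Short position value = −(long value) = -HK$5.13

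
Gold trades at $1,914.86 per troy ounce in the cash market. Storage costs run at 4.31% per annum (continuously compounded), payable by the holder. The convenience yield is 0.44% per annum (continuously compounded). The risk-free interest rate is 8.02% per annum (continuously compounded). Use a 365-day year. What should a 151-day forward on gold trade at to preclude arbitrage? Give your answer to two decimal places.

$2,011.40 per troy ounce

Net carry = r + u − y = 0.0802 + 0.0431 − 0.0044 = 0.1189
F = S·e^((r+u−y)T) = 1914.86 · e^(0.1189 × 151/365) = 1914.86 · e^0.04918877
= 1914.86 × 1.05041862 = $2,011.40 per troy ounce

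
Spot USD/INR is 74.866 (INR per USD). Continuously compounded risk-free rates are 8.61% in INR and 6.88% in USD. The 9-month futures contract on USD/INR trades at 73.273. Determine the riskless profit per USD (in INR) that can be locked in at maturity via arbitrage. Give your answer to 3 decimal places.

2.571 per USD (in INR)

Fair futures: F* = S·e^(carry·T), with carry = (r_INR − r_USD) = 0.0861 − 0.0688 = 0.0173
F* = 74.866 · e^(0.0173 × 9/12) = 74.866 · e^0.012975 = 74.866 × 1.013060 = 75.8437
Market 73.273 < fair 75.8437: forward underpriced → reverse cash-and-carry (short spot, go long the forward).
At maturity, profit = |F_mkt − F*| = |73.273 − 75.8437| = 2.571 per USD (in INR)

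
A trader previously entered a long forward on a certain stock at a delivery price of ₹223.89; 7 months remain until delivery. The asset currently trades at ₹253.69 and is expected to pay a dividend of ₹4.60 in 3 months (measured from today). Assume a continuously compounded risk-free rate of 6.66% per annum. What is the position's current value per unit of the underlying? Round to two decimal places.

₹33.81

PV(remaining dividends) I = 4.60·e^(−0.0666·3/12) = 4.5240
Current forward F = (S − I)·e^(rT) = (253.69 − 4.5240)·e^(0.0666·7/12) = 249.1660 × 1.039615 = 259.0367
Value (long) = (F − K)·e^(−rT) = (259.0367 − 223.89) × 0.961895 = 33.8074
Value = ₹33.81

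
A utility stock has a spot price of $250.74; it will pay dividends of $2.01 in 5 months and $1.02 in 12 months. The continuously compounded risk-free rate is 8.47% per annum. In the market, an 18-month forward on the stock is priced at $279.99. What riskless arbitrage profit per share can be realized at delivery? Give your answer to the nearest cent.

$1.45 per share

PV(dividends) I = 2.01·e^(−0.0847·5/12) + 1.02·e^(−0.0847·12/12) = 2.8775
Fair forward F* = (S − I)·e^(rT) = (250.74 − 2.8775)·e^0.127050 = 247.8625 × 1.135474 = 281.4414
Market $279.99 < fair 281.4414: forward underpriced → reverse cash-and-carry (short the stock, invest proceeds at r, pay the dividends, go long the forward).
Profit at T = |F_mkt − F*| = |279.99 − 281.4414| = $1.45 per share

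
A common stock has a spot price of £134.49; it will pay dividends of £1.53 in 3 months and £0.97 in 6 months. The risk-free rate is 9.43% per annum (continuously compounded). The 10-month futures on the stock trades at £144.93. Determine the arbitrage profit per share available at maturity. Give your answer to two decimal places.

PV(dividends) I = 1.53·e^(−0.0943·3/12) + 0.97·e^(−0.0943·6/12) = 2.4197
Fair futures F* = (S − I)·e^(rT) = (134.49 − 2.4197)·e^0.078583 = 132.0703 × 1.081753 = 142.8674
Market £144.93 > fair 142.8674: forward overpriced → cash-and-carry (borrow at r, buy the stock and collect the dividends, short the forward).
Profit at T = |F_mkt − F*| = |144.93 − 142.8674| = £2.06 per share

£2.06 per share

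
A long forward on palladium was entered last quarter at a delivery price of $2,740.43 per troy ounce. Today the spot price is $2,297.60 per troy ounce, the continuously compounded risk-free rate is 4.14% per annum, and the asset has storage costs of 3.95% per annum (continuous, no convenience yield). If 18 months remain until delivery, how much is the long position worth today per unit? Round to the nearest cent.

Current fair forward for the remaining 18 months: F = S·e^((r + u)·T), (r + u) = 0.0414 + 0.0395 = 0.0809
F = 2297.60 · e^(0.0809 × 18/12) = 2297.60 × 1.12902000 = 2594.0364
Value of long forward = (F − K)·e^(−rT) = (2594.0364 − 2740.43) · e^(−0.0414·18/12)
= -146.3936 × 0.93978890 = -137.58

-$137.58 per troy ounce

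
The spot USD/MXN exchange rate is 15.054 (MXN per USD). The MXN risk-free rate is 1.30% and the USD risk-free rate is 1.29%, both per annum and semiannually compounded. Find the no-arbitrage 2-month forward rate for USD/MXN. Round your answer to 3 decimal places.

15.054

By covered interest parity, F = S · (1+r_MXN/2)^(2T) / (1+r_USD/2)^(2T)
= 15.054 × 1.002162 / 1.002145 = 15.054 × 1.000017
F = 15.054 MXN per USD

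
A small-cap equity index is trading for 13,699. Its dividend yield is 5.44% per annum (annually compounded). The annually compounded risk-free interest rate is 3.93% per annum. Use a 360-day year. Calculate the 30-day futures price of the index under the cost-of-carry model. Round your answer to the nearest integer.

F = S · (1+r)^T / (1+q)^T
= 13699 × 1.003217 / 1.004424 = 13699 × 0.998798
F = 13,683

13,683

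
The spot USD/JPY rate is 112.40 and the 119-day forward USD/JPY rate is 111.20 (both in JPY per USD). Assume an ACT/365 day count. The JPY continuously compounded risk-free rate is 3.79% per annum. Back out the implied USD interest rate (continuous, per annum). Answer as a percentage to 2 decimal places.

7.08%

F = S·e^((r_JPY − r_USD)T) ⇒ r_USD = r_JPY − ln(F/S)/T
ln(111.20/112.40) = -0.010734; /(119/365) = -0.032924
r_USD = 0.0379 + 0.032924 = 0.070824
r_USD = 7.08%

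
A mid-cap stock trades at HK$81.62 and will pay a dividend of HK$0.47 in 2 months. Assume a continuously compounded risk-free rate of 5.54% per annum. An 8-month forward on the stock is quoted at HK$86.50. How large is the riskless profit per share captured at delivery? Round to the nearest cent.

PV(dividends) I = 0.47·e^(−0.0554·2/12) = 0.4657
Fair forward F* = (S − I)·e^(rT) = (81.62 − 0.4657)·e^0.036933 = 81.1543 × 1.037623 = 84.2076
Market HK$86.50 > fair 84.2076: forward overpriced → cash-and-carry (borrow at r, buy the stock and collect the dividends, short the forward).
Profit at T = |F_mkt − F*| = |86.50 − 84.2076| = HK$2.29 per share

HK$2.29 per share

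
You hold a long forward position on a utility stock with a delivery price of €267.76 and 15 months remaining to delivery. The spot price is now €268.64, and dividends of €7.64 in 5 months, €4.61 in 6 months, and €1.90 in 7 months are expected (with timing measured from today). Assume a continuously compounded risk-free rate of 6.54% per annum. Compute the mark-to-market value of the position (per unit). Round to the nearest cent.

€8.17

PV(remaining dividends) I = 7.64·e^(−0.0654·5/12) + 4.61·e^(−0.0654·6/12) + 1.90·e^(−0.0654·7/12) = 13.7252
Current forward F = (S − I)·e^(rT) = (268.64 − 13.7252)·e^(0.0654·15/12) = 254.9148 × 1.085184 = 276.6295
Value (long) = (F − K)·e^(−rT) = (276.6295 − 267.76) × 0.921502 = 8.1733
Value = €8.17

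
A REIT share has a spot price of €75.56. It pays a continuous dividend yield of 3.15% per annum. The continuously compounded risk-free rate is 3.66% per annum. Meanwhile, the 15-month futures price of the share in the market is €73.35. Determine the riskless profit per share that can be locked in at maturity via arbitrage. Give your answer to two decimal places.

Fair futures: F* = S·e^(carry·T), with carry = (r − q) = 0.0366 − 0.0315 = 0.0051
F* = 75.56 · e^(0.0051 × 15/12) = 75.56 · e^0.006375 = 75.56 × 1.006395 = €76.0432
Market €73.35 < fair €76.0432: forward underpriced → reverse cash-and-carry (short spot, go long the forward).
At maturity, profit = |F_mkt − F*| = |73.35 − 76.0432| = €2.69 per share

€2.69 per share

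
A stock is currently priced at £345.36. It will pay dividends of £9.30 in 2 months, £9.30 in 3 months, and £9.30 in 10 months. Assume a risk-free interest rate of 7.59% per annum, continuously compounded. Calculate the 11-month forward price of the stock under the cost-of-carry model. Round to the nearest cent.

£341.26

PV(dividends) I = 9.30·e^(−0.0759·2/12) + 9.30·e^(−0.0759·3/12) + 9.30·e^(−0.0759·10/12)
I = 9.1831 + 9.1252 + 8.7300 = 27.0383
F = (S − I)·e^(rT) = (345.36 − 27.0383) · e^(0.0759·11/12)
= 318.3217 · e^0.069575 = 318.3217 × 1.072052 = £341.26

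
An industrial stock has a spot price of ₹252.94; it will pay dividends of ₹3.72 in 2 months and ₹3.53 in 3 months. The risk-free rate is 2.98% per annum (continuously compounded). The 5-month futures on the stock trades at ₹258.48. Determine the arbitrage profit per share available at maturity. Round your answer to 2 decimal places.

₹9.68 per share

PV(dividends) I = 3.72·e^(−0.0298·2/12) + 3.53·e^(−0.0298·3/12) = 7.2054
Fair futures F* = (S − I)·e^(rT) = (252.94 − 7.2054)·e^0.012417 = 245.7346 × 1.012494 = 248.8048
Market ₹258.48 > fair 248.8048: forward overpriced → cash-and-carry (borrow at r, buy the stock and collect the dividends, short the forward).
Profit at T = |F_mkt − F*| = |258.48 − 248.8048| = ₹9.68 per share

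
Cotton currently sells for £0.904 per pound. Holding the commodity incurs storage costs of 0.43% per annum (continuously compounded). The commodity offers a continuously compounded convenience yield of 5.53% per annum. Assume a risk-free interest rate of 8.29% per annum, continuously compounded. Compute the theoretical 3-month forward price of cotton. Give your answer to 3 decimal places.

£0.911 per pound

Net carry = r + u − y = 0.0829 + 0.0043 − 0.0553 = 0.0319
F = S·e^((r+u−y)T) = 0.904 · e^(0.0319 × 3/12) = 0.904 · e^0.007975
= 0.904 × 1.008007 = £0.911 per pound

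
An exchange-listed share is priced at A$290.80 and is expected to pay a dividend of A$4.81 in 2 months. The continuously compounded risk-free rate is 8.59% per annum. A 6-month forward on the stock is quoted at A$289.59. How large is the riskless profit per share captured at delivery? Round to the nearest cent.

PV(dividends) I = 4.81·e^(−0.0859·2/12) = 4.7416
Fair forward F* = (S − I)·e^(rT) = (290.80 − 4.7416)·e^0.042950 = 286.0584 × 1.043886 = 298.6124
Market A$289.59 < fair 298.6124: forward underpriced → reverse cash-and-carry (short the stock, invest proceeds at r, pay the dividends, go long the forward).
Profit at T = |F_mkt − F*| = |289.59 − 298.6124| = A$9.02 per share

A$9.02 per share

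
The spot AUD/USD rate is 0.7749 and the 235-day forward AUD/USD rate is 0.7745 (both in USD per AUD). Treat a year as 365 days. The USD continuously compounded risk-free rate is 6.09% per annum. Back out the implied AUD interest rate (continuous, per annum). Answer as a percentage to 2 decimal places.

F = S·e^((r_USD − r_AUD)T) ⇒ r_AUD = r_USD − ln(F/S)/T
ln(0.7745/0.7749) = -0.000516; /(235/365) = -0.000801
r_AUD = 0.0609 + 0.000801 = 0.061701
r_AUD = 6.17%

6.17%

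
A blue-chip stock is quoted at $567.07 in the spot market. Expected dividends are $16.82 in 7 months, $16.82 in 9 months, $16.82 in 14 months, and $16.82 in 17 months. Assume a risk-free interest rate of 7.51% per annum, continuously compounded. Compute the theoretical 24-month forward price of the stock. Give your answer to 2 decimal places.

$586.31

PV(dividends) I = 16.82·e^(−0.0751·7/12) + 16.82·e^(−0.0751·9/12) + 16.82·e^(−0.0751·14/12) + 16.82·e^(−0.0751·17/12)
I = 16.0991 + 15.8988 + 15.4090 + 15.1224 = 62.5293
F = (S − I)·e^(rT) = (567.07 − 62.5293) · e^(0.0751·24/12)
= 504.5407 · e^0.150200 = 504.5407 × 1.162067 = $586.31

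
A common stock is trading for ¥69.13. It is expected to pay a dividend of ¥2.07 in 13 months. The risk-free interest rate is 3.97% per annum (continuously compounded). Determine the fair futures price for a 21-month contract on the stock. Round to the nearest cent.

PV(dividends) I = 2.07·e^(−0.0397·13/12)
I = 1.9829
F = (S − I)·e^(rT) = (69.13 − 1.9829) · e^(0.0397·21/12)
= 67.1471 · e^0.069475 = 67.1471 × 1.071945 = ¥71.98

¥71.98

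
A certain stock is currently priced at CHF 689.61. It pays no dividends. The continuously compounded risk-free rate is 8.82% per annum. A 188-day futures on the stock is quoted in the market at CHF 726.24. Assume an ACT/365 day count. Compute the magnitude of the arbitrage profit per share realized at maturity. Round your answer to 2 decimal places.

CHF 4.58 per share

Fair futures: F* = S·e^(carry·T), with carry = r = 0.0882
F* = 689.61 · e^(0.0882 × 188/365) = 689.61 · e^0.045429 = 689.61 × 1.046477 = CHF 721.6610
Market CHF 726.24 > fair CHF 721.6610: forward overpriced → cash-and-carry (buy spot, short the forward).
At maturity, profit = |F_mkt − F*| = |726.24 − 721.6610| = CHF 4.58 per share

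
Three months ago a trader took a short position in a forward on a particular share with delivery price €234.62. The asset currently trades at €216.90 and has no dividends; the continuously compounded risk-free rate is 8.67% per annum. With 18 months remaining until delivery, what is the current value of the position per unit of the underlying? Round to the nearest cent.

-€10.89

Current fair forward for the remaining 18 months: F = S·e^(r·T), r = 0.0867
F = 216.90 · e^(0.0867 × 18/12) = 216.90 × 1.138885 = 247.0242
Value of long forward = (F − K)·e^(−rT) = (247.0242 − 234.62) · e^(−0.0867·18/12)
= 12.4042 × 0.878052 = 10.89
Short position value = −(long value) = -€10.89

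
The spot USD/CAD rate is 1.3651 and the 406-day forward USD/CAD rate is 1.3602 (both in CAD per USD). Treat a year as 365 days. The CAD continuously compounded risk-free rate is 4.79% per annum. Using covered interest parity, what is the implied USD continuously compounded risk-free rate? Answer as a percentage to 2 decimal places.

F = S·e^((r_CAD − r_USD)T) ⇒ r_USD = r_CAD − ln(F/S)/T
ln(1.3602/1.3651) = -0.003596; /(406/365) = -0.003233
r_USD = 0.0479 + 0.003233 = 0.051133
r_USD = 5.11%

5.11%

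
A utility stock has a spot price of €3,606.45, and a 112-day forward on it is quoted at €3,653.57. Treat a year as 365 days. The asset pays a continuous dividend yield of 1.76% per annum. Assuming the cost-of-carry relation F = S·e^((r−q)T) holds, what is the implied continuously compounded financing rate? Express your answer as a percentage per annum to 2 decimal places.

From F = S·e^((r−q)T): (r − q) = ln(F/S)/T
ln(3653.57/3606.45) = ln(1.013065) = 0.012980
(r − q) = 0.012980 / (112/365) = 0.042301
r = ln(F/S)/T + q = 0.042301 + 0.0176 = 0.059901
r = 5.99%

5.99%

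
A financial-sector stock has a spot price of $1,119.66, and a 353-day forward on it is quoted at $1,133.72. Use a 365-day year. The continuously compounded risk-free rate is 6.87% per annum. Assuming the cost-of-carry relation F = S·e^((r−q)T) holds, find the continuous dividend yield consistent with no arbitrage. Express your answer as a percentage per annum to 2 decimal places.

5.58%

From F = S·e^((r−q)T): (r − q) = ln(F/S)/T
ln(1133.72/1119.66) = ln(1.012557) = 0.012479
(r − q) = 0.012479 / (353/365) = 0.012903
q = r − ln(F/S)/T = 0.0687 − 0.012903 = 0.055797
q = 5.58%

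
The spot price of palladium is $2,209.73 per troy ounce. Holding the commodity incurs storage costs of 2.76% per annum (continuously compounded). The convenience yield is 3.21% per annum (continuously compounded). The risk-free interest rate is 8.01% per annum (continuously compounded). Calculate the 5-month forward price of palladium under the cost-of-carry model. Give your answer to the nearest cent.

Net carry = r + u − y = 0.0801 + 0.0276 − 0.0321 = 0.0756
F = S·e^((r+u−y)T) = 2209.73 · e^(0.0756 × 5/12) = 2209.73 · e^0.03150000
= 2209.73 × 1.03200138 = $2,280.44 per troy ounce

$2,280.44 per troy ounce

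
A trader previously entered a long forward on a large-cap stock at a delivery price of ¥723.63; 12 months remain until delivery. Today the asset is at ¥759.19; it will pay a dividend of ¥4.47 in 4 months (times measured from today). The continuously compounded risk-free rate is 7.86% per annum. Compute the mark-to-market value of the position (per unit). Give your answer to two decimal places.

¥85.91

PV(remaining dividends) I = 4.47·e^(−0.0786·4/12) = 4.3544
Current forward F = (S − I)·e^(rT) = (759.19 − 4.3544)·e^(0.0786·12/12) = 754.8356 × 1.081772 = 816.5600
Value (long) = (F − K)·e^(−rT) = (816.5600 − 723.63) × 0.924410 = 85.9054
Value = ¥85.91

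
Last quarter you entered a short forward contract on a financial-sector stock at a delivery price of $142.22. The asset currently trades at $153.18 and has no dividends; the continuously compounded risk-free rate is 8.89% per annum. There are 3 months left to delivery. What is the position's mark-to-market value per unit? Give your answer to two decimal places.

-$14.09

Current fair forward for the remaining 3 months: F = S·e^(r·T), r = 0.0889
F = 153.18 · e^(0.0889 × 3/12) = 153.18 × 1.022474 = 156.6226
Value of long forward = (F − K)·e^(−rT) = (156.6226 − 142.22) · e^(−0.0889·3/12)
= 14.4026 × 0.978020 = 14.09
Short position value = −(long value) = -$14.09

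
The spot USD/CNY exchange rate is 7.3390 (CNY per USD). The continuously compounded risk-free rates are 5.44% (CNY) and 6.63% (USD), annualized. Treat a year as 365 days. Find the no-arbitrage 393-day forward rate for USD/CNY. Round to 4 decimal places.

7.2456

F = S·e^((r_CNY − r_USD)T) = 7.3390 · e^((0.0544 − 0.0663) × 393/365)
= 7.3390 · e^-0.012813 = 7.3390 × 0.987269
F = 7.2456 CNY per USD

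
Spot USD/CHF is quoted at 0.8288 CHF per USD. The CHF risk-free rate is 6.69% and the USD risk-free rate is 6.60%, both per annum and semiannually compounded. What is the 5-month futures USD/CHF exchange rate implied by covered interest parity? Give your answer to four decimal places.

By covered interest parity, F = S · (1+r_CHF/2)^(2T) / (1+r_USD/2)^(2T)
= 0.8288 × 1.027798 / 1.027425 = 0.8288 × 1.000363
F = 0.8291 CHF per USD

0.8291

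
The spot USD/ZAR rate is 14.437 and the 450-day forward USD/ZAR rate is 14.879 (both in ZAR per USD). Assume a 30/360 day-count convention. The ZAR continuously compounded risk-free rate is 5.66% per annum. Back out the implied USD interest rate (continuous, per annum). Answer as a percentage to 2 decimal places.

F = S·e^((r_ZAR − r_USD)T) ⇒ r_USD = r_ZAR − ln(F/S)/T
ln(14.879/14.437) = 0.030156; /(450/360) = 0.024125
r_USD = 0.0566 − 0.024125 = 0.032475
r_USD = 3.25%

3.25%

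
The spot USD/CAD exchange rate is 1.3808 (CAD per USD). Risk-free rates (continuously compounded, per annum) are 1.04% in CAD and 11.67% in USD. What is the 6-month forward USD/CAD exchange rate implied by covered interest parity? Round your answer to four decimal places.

1.3093

F = S·e^((r_CAD − r_USD)T) = 1.3808 · e^((0.0104 − 0.1167) × 6/12)
= 1.3808 · e^-0.053150 = 1.3808 × 0.948238
F = 1.3093 CAD per USD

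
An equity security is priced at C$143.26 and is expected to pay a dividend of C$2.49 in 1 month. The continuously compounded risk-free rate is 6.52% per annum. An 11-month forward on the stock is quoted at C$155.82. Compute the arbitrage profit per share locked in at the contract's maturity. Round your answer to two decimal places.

PV(dividends) I = 2.49·e^(−0.0652·1/12) = 2.4765
Fair forward F* = (S − I)·e^(rT) = (143.26 − 2.4765)·e^0.059767 = 140.7835 × 1.061589 = 149.4542
Market C$155.82 > fair 149.4542: forward overpriced → cash-and-carry (borrow at r, buy the stock and collect the dividends, short the forward).
Profit at T = |F_mkt − F*| = |155.82 − 149.4542| = C$6.37 per share

C$6.37 per share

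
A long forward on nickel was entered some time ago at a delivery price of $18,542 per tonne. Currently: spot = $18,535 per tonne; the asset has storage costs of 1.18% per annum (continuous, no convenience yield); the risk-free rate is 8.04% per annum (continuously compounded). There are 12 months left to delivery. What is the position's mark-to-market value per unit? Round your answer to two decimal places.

$1645.43 per tonne

Current fair forward for the remaining 12 months: F = S·e^((r + u)·T), (r + u) = 0.0804 + 0.0118 = 0.0922
F = 18535 · e^(0.0922 × 12/12) = 18535 × 1.09658412 = 20325.1867
Value of long forward = (F − K)·e^(−rT) = (20325.1867 − 18542) · e^(−0.0804·12/12)
= 1783.1867 × 0.92274717 = 1645.43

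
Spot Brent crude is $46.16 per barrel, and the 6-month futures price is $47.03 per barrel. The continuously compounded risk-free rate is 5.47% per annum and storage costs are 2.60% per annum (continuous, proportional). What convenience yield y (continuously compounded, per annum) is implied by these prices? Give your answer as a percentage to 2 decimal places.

4.34%

F = S·e^((r+u−y)T) ⇒ (r+u−y) = ln(F/S)/T
ln(47.03/46.16) = 0.018672; /T ⇒ 0.037344
y = r + u − ln(F/S)/T = 0.0547 + 0.0260 − 0.037344 = 0.043356
y = 4.34%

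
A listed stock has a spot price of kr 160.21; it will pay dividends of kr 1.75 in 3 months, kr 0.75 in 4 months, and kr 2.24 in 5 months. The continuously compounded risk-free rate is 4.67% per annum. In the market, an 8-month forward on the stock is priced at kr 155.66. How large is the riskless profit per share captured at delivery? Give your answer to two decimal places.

PV(dividends) I = 1.75·e^(−0.0467·3/12) + 0.75·e^(−0.0467·4/12) + 2.24·e^(−0.0467·5/12) = 4.6649
Fair forward F* = (S − I)·e^(rT) = (160.21 − 4.6649)·e^0.031133 = 155.5451 × 1.031623 = 160.4639
Market kr 155.66 < fair 160.4639: forward underpriced → reverse cash-and-carry (short the stock, invest proceeds at r, pay the dividends, go long the forward).
Profit at T = |F_mkt − F*| = |155.66 − 160.4639| = kr 4.80 per share

kr 4.80 per share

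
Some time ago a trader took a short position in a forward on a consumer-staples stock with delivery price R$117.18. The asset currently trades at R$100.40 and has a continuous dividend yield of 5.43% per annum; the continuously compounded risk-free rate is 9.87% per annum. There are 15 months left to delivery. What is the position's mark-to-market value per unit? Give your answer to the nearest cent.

Current fair forward for the remaining 15 months: F = S·e^((r − q)·T), (r − q) = 0.0987 − 0.0543 = 0.0444
F = 100.40 · e^(0.0444 × 15/12) = 100.40 × 1.057069 = 106.1297
Value of long forward = (F − K)·e^(−rT) = (106.1297 − 117.18) · e^(−0.0987·15/12)
= -11.0503 × 0.883932 = -9.77
Short position value = −(long value) = R$9.77

R$9.77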